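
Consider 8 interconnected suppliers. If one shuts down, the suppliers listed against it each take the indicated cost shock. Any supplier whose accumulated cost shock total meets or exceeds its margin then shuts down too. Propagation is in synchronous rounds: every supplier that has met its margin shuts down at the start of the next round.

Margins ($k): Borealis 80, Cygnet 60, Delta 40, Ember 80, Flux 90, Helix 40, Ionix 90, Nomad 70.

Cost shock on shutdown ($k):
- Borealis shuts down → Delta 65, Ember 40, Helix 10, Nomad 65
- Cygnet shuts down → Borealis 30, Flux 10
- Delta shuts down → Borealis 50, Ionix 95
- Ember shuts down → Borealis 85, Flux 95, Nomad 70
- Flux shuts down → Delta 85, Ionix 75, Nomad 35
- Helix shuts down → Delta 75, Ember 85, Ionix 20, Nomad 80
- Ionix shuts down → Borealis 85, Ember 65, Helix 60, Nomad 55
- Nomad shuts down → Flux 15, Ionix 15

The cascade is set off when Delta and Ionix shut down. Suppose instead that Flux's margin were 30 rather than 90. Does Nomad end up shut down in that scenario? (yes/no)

With Flux's margin at 30:
Round 1 — Delta, Ionix shut down (initial).
  Borealis: +50+85 → 135 ≥ 80
  Ember: +65 → 65 < 80
  Helix: +60 → 60 ≥ 40
  Nomad: +55 → 55 < 70
Round 2 — Borealis, Helix shut down.
  Ember: +40+85 → 190 ≥ 80
  Nomad: +65+80 → 200 ≥ 70
Round 3 — Ember, Nomad shut down.
  Flux: +95+15 → 110 ≥ 30
Round 4 — Flux shuts down.
No further shutdowns.

yes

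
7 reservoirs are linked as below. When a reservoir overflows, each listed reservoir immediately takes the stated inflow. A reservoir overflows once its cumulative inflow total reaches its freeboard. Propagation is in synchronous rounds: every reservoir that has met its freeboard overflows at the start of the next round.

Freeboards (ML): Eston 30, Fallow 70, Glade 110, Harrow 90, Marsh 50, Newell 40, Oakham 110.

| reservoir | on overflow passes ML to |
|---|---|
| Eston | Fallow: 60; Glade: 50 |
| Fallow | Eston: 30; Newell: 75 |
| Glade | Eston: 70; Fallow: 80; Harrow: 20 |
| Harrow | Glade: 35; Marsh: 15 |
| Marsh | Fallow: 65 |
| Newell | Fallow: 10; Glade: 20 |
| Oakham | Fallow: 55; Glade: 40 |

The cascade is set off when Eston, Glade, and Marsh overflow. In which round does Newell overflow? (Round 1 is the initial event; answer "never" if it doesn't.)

3

Round 1 — Eston, Glade, Marsh overflow (initial).
  Fallow: +60+80+65 → 205 ≥ 70
  Harrow: +20 → 20 < 90
Round 2 — Fallow overflows.
  Newell: +75 → 75 ≥ 40
Round 3 — Newell overflows.
No further overflows.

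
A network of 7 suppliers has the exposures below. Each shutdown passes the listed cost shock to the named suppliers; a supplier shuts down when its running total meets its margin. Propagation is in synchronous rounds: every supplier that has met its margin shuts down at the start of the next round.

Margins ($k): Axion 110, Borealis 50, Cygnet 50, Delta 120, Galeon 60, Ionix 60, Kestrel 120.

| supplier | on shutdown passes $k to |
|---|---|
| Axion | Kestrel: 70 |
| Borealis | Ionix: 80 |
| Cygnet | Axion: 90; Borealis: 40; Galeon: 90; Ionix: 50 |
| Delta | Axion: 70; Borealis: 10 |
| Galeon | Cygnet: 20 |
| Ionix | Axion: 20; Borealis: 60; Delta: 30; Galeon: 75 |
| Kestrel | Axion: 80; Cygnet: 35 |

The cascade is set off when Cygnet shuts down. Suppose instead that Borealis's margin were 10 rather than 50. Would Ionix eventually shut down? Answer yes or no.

With Borealis's margin at 10:
Round 1 — Cygnet shuts down (initial).
  Axion: +90 → 90 < 110
  Borealis: +40 → 40 ≥ 10
  Galeon: +90 → 90 ≥ 60
  Ionix: +50 → 50 < 60
Round 2 — Borealis, Galeon shut down.
  Ionix: +80 → 130 ≥ 60
Round 3 — Ionix shuts down.
  Axion: +20 → 110 ≥ 110
  Delta: +30 → 30 < 120
Round 4 — Axion shuts down.
  Kestrel: +70 → 70 < 120
No further shutdowns.

yes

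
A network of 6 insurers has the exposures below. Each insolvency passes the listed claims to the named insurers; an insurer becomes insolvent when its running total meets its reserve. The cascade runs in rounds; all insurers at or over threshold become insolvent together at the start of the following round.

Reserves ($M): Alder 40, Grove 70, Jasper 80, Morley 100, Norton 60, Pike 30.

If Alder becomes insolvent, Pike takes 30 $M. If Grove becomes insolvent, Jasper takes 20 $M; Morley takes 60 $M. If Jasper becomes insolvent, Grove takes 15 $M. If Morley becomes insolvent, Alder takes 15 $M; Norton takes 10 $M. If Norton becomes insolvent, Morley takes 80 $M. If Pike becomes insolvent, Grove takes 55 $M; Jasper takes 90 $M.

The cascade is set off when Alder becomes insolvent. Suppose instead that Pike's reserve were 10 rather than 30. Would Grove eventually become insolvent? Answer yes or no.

With Pike's reserve at 10:
Round 1 — Alder becomes insolvent (initial).
  Pike: +30 → 30 ≥ 10
Round 2 — Pike becomes insolvent.
  Grove: +55 → 55 < 70
  Jasper: +90 → 90 ≥ 80
Round 3 — Jasper becomes insolvent.
  Grove: +15 → 70 ≥ 70
Round 4 — Grove becomes insolvent.
  Morley: +60 → 60 < 100
No further insolvencies.

yes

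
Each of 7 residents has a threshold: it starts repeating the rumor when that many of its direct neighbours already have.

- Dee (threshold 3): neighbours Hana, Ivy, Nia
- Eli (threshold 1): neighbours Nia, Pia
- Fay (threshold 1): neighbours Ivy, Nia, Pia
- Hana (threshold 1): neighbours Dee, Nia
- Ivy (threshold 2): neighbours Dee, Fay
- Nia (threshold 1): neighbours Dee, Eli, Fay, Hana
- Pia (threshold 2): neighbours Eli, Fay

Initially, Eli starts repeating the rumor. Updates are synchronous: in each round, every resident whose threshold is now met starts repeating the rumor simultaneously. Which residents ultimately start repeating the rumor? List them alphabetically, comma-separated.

Round 1 — Eli starts repeating the rumor (initial).
Round 2 — checking thresholds:
  Nia: 1 of 4 neighbours ≥ 1, starts repeating the rumor.
  Pia: 1 of 2 neighbours < 2, not yet.
Round 3 — checking thresholds:
  Dee: 1 of 3 neighbours < 3, not yet.
  Fay: 1 of 3 neighbours ≥ 1, starts repeating the rumor.
  Hana: 1 of 2 neighbours ≥ 1, starts repeating the rumor.
  Pia: 1 of 2 neighbours < 2, not yet.
Round 4 — checking thresholds:
  Dee: 2 of 3 neighbours < 3, not yet.
  Ivy: 1 of 2 neighbours < 2, not yet.
  Pia: 2 of 2 neighbours ≥ 2, starts repeating the rumor.
Round 5 — no new spreads; cascade stops.

Eli, Fay, Hana, Nia, Pia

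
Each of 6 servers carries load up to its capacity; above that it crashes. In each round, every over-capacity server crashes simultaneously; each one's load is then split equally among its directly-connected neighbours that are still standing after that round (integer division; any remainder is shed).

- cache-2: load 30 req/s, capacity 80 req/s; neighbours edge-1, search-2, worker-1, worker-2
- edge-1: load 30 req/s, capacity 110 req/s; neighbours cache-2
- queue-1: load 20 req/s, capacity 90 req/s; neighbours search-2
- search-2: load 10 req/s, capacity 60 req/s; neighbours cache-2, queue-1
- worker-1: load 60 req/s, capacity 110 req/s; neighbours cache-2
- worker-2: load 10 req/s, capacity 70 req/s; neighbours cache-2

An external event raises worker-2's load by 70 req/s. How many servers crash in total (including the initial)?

2

Round 1 — worker-2 at 80 > 70. worker-2 crashes.
  worker-2 sheds 80 req/s to cache-2: 80 each.
    cache-2: 30+80 = 110 > 80
Round 2 — cache-2 crashes.
  cache-2 sheds 110 req/s to edge-1, search-2, worker-1: 36 each (2 lost).
    edge-1: 30+36 = 66 ≤ 110
    search-2: 10+36 = 46 ≤ 60
    worker-1: 60+36 = 96 ≤ 110
No further crashes.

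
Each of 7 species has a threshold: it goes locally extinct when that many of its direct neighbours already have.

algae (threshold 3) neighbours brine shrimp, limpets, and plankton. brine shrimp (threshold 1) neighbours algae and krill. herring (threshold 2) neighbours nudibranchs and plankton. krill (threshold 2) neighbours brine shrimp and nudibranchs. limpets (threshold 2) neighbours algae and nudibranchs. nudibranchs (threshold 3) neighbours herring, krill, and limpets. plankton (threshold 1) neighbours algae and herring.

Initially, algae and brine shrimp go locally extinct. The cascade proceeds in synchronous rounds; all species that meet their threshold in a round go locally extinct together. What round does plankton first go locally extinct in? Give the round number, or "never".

2

Round 1 — algae, brine shrimp go locally extinct (initial).
Round 2 — checking thresholds:
  krill: 1 of 2 neighbours < 2, below threshold.
  limpets: 1 of 2 neighbours < 2, below threshold.
  plankton: 1 of 2 neighbours ≥ 1, goes locally extinct.
Round 3 — no new extinctions; cascade stops.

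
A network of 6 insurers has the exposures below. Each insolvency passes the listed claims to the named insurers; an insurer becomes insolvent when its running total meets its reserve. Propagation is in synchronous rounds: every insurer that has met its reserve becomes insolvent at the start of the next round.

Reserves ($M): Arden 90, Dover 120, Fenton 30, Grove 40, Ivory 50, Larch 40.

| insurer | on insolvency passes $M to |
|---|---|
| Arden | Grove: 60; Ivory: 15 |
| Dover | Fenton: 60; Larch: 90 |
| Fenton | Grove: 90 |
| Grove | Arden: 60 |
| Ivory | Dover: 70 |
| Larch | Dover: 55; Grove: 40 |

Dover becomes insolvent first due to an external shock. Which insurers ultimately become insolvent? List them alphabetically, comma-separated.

Round 1 — Dover becomes insolvent (initial).
  Fenton: +60 → 60 ≥ 30
  Larch: +90 → 90 ≥ 40
Round 2 — Fenton, Larch become insolvent.
  Grove: +90+40 → 130 ≥ 40
Round 3 — Grove becomes insolvent.
  Arden: +60 → 60 < 90
No further insolvencies.

Dover, Fenton, Grove, Larch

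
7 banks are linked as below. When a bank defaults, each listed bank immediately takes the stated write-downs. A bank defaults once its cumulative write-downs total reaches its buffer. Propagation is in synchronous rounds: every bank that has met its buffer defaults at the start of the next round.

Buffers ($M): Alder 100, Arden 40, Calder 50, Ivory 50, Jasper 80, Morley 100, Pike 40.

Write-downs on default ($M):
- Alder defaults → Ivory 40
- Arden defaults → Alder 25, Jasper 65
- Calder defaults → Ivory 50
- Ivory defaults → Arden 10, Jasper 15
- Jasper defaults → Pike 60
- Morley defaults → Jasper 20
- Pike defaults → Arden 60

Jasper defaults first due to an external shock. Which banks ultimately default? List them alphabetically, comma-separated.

Round 1 — Jasper defaults (initial).
  Pike: +60 → 60 ≥ 40
Round 2 — Pike defaults.
  Arden: +60 → 60 ≥ 40
Round 3 — Arden defaults.
  Alder: +25 → 25 < 100
No further defaults.

Arden, Jasper, Pike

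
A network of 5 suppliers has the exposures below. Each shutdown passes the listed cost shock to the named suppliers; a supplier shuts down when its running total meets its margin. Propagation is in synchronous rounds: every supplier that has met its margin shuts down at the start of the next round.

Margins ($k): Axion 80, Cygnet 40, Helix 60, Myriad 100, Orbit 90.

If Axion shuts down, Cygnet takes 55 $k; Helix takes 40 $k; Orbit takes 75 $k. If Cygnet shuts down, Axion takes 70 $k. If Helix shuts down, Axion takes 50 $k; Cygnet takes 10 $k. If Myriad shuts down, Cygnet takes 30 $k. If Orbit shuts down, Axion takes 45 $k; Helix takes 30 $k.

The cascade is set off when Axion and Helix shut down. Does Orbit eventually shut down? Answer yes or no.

Round 1 — Axion, Helix shut down (initial).
  Cygnet: +55+10 → 65 ≥ 40
  Orbit: +75 → 75 < 90
Round 2 — Cygnet shuts down.
No further shutdowns.

no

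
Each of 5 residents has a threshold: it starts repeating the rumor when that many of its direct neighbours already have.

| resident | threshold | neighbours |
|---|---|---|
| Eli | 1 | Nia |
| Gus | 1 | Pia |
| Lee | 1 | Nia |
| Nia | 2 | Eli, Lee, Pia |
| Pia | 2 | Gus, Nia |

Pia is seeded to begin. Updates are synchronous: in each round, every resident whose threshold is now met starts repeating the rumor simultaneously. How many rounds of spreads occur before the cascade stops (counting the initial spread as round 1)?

2

Round 1 — Pia starts repeating the rumor (initial).
Round 2 — checking thresholds:
  Gus: 1 of 1 neighbours ≥ 1, starts repeating the rumor.
  Nia: 1 of 3 neighbours < 2, not yet.
Round 3 — no new spreads; cascade stops.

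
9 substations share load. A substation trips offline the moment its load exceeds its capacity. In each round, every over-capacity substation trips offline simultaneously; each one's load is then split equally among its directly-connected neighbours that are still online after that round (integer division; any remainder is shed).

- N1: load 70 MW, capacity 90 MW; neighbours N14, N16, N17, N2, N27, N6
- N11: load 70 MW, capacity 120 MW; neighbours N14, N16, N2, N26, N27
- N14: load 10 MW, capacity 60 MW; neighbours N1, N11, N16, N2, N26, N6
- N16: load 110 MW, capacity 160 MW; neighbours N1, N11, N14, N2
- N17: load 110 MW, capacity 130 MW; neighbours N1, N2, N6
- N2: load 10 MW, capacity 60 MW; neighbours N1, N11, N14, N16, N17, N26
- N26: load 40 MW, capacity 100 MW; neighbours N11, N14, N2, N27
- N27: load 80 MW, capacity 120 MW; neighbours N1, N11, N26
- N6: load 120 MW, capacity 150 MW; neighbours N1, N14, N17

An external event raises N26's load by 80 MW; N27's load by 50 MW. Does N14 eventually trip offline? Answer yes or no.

Round 1 — N26 at 120 > 100; N27 at 130 > 120. N26, N27 trip offline.
  N26 sheds 120 MW to N11, N14, N2: 40 each.
    N11: 70+40 = 110 ≤ 120
    N14: 10+40 = 50 ≤ 60
    N2: 10+40 = 50 ≤ 60
  N27 sheds 130 MW to N1, N11: 65 each.
    N1: 70+65 = 135 > 90
    N11: 110+65 = 175 > 120
Round 2 — N1, N11 trip offline.
  N1 sheds 135 MW to N14, N16, N17, N2, N6: 27 each.
    N14: 50+27 = 77 > 60
    N16: 110+27 = 137 ≤ 160
    N17: 110+27 = 137 > 130
    N2: 50+27 = 77 > 60
    N6: 120+27 = 147 ≤ 150
  N11 sheds 175 MW to N14, N16, N2: 58 each (1 lost).
    N14: 77+58 = 135 > 60
    N16: 137+58 = 195 > 160
    N2: 77+58 = 135 > 60
Round 3 — N14, N16, N17, N2 trip offline.
  N14 sheds 135 MW to N6: 135 each.
    N6: 147+135 = 282 > 150
  N16 sheds 195 MW: no online neighbours, lost.
  N17 sheds 137 MW to N6: 137 each.
    N6: 282+137 = 419 > 150
  N2 sheds 135 MW: no online neighbours, lost.
Round 4 — N6 trips offline.
  N6 sheds 419 MW: no online neighbours, lost.
No further trips.

yes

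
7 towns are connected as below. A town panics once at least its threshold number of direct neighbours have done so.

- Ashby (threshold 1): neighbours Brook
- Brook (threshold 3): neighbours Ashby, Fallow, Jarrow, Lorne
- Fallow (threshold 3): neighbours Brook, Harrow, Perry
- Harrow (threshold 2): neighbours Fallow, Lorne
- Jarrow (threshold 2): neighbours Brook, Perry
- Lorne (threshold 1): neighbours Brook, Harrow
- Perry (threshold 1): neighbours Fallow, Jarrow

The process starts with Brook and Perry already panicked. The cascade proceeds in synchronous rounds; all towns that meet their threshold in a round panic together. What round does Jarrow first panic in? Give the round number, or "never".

Round 1 — Brook, Perry panic (initial).
Round 2 — checking thresholds:
  Ashby: 1 of 1 neighbours ≥ 1, panics.
  Fallow: 2 of 3 neighbours < 3, not yet.
  Jarrow: 2 of 2 neighbours ≥ 2, panics.
  Lorne: 1 of 2 neighbours ≥ 1, panics.
Round 3 — no new panics; cascade stops.

2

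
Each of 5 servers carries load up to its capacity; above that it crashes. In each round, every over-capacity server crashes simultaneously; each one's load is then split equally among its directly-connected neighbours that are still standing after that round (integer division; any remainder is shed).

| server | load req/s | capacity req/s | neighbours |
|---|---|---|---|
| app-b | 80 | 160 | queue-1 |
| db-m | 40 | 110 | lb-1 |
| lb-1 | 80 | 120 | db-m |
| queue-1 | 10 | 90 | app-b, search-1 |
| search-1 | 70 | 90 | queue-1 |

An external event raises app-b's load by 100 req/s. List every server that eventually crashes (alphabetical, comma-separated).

Round 1 — app-b at 180 > 160. app-b crashes.
  app-b sheds 180 req/s to queue-1: 180 each.
    queue-1: 10+180 = 190 > 90
Round 2 — queue-1 crashes.
  queue-1 sheds 190 req/s to search-1: 190 each.
    search-1: 70+190 = 260 > 90
Round 3 — search-1 crashes.
  search-1 sheds 260 req/s: no online neighbours, lost.
No further crashes.

app-b, queue-1, search-1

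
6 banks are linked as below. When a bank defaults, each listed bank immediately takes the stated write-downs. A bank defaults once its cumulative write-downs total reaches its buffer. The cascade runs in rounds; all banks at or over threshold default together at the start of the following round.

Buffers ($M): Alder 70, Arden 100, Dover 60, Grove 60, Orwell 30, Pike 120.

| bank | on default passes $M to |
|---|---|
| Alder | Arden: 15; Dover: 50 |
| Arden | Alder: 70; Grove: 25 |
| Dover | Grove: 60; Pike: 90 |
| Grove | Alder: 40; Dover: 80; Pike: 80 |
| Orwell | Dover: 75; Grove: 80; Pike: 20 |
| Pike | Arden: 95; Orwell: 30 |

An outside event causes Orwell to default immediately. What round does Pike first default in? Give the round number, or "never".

Round 1 — Orwell defaults (initial).
  Dover: +75 → 75 ≥ 60
  Grove: +80 → 80 ≥ 60
  Pike: +20 → 20 < 120
Round 2 — Dover, Grove default.
  Alder: +40 → 40 < 70
  Pike: +90+80 → 190 ≥ 120
Round 3 — Pike defaults.
  Arden: +95 → 95 < 100
No further defaults.

3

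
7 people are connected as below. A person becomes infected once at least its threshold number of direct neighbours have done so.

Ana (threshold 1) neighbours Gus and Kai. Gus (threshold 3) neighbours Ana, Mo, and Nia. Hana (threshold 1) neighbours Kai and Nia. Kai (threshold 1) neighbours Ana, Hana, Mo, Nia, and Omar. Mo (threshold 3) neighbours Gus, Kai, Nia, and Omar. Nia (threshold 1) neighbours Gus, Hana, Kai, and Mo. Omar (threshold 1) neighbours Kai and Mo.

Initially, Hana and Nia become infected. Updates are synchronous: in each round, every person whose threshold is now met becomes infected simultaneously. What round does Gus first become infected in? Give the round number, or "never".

Round 1 — Hana, Nia become infected (initial).
Round 2 — checking thresholds:
  Gus: 1 of 3 neighbours < 3, not yet.
  Kai: 2 of 5 neighbours ≥ 1, becomes infected.
  Mo: 1 of 4 neighbours < 3, not yet.
Round 3 — checking thresholds:
  Ana: 1 of 2 neighbours ≥ 1, becomes infected.
  Gus: 1 of 3 neighbours < 3, not yet.
  Mo: 2 of 4 neighbours < 3, not yet.
  Omar: 1 of 2 neighbours ≥ 1, becomes infected.
Round 4 — checking thresholds:
  Gus: 2 of 3 neighbours < 3, not yet.
  Mo: 3 of 4 neighbours ≥ 3, becomes infected.
Round 5 — checking thresholds:
  Gus: 3 of 3 neighbours ≥ 3, becomes infected.
Round 6 — no new infections; cascade stops.

5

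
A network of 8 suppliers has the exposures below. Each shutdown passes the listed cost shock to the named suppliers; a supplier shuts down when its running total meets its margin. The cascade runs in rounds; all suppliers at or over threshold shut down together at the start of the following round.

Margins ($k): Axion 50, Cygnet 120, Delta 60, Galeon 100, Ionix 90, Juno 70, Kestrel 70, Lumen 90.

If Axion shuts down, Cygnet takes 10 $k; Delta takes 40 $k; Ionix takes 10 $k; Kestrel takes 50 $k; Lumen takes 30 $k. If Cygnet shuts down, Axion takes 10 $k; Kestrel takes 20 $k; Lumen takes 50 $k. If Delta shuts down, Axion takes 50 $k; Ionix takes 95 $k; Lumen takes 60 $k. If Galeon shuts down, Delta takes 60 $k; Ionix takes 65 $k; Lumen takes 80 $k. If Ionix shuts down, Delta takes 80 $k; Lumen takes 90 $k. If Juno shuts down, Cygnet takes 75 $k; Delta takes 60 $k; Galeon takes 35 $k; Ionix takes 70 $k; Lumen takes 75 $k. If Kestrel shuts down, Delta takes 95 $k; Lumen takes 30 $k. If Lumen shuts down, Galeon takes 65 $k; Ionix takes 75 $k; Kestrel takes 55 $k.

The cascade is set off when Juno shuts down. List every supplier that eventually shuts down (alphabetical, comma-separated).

Axion, Delta, Galeon, Ionix, Juno, Kestrel, Lumen

Round 1 — Juno shuts down (initial).
  Cygnet: +75 → 75 < 120
  Delta: +60 → 60 ≥ 60
  Galeon: +35 → 35 < 100
  Ionix: +70 → 70 < 90
  Lumen: +75 → 75 < 90
Round 2 — Delta shuts down.
  Axion: +50 → 50 ≥ 50
  Ionix: +95 → 165 ≥ 90
  Lumen: +60 → 135 ≥ 90
Round 3 — Axion, Ionix, Lumen shut down.
  Cygnet: +10 → 85 < 120
  Galeon: +65 → 100 ≥ 100
  Kestrel: +50+55 → 105 ≥ 70
Round 4 — Galeon, Kestrel shut down.
No further shutdowns.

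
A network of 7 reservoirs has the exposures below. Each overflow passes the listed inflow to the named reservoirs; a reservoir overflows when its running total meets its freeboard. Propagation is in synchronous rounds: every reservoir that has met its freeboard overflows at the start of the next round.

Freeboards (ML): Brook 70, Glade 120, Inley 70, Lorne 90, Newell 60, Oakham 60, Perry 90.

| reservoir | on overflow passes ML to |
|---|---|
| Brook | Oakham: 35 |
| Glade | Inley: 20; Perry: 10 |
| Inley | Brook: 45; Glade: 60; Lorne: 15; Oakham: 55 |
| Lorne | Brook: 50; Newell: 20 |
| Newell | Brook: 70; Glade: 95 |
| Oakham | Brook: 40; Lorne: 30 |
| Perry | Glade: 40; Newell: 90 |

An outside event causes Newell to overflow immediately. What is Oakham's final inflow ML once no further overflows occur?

35

Round 1 — Newell overflows (initial).
  Brook: +70 → 70 ≥ 70
  Glade: +95 → 95 < 120
Round 2 — Brook overflows.
  Oakham: +35 → 35 < 60
No further overflows.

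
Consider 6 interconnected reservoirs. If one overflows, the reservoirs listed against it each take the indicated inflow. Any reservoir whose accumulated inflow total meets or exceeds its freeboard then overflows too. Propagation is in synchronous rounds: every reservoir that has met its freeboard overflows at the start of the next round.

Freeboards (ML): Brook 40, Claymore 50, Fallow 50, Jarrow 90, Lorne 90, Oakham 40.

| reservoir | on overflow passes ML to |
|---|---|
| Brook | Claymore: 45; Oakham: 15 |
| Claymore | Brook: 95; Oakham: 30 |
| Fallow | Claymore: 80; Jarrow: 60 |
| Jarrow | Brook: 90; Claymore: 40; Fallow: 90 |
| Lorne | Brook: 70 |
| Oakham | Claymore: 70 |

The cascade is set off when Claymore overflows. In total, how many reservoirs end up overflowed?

Round 1 — Claymore overflows (initial).
  Brook: +95 → 95 ≥ 40
  Oakham: +30 → 30 < 40
Round 2 — Brook overflows.
  Oakham: +15 → 45 ≥ 40
Round 3 — Oakham overflows.
No further overflows.

3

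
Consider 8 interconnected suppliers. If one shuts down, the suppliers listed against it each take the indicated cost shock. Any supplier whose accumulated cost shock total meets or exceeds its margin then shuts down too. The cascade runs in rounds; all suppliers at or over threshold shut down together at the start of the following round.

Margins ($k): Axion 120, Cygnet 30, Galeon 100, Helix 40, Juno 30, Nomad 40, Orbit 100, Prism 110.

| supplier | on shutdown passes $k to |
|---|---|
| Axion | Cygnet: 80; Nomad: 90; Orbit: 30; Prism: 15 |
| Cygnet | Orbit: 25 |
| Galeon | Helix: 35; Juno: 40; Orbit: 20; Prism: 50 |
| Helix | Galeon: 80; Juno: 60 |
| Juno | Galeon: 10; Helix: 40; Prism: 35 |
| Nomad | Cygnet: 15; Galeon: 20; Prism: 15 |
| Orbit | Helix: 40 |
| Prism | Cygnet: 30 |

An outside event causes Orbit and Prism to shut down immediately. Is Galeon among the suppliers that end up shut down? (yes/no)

no

Round 1 — Orbit, Prism shut down (initial).
  Cygnet: +30 → 30 ≥ 30
  Helix: +40 → 40 ≥ 40
Round 2 — Cygnet, Helix shut down.
  Galeon: +80 → 80 < 100
  Juno: +60 → 60 ≥ 30
Round 3 — Juno shuts down.
  Galeon: +10 → 90 < 100
No further shutdowns.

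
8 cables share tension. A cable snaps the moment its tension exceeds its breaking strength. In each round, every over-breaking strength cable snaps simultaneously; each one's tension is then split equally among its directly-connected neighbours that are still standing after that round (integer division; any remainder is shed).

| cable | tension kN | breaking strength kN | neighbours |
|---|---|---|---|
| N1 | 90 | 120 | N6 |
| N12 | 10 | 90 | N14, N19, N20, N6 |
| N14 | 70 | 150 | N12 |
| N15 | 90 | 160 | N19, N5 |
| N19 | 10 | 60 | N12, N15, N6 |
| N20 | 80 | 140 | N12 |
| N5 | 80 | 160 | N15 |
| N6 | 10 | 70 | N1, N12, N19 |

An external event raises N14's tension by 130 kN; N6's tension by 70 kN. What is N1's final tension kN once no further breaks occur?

116

Round 1 — N14 at 200 > 150; N6 at 80 > 70. N14, N6 snap.
  N14 sheds 200 kN to N12: 200 each.
    N12: 10+200 = 210 > 90
  N6 sheds 80 kN to N1, N12, N19: 26 each (2 lost).
    N1: 90+26 = 116 ≤ 120
    N12: 210+26 = 236 > 90
    N19: 10+26 = 36 ≤ 60
Round 2 — N12 snaps.
  N12 sheds 236 kN to N19, N20: 118 each.
    N19: 36+118 = 154 > 60
    N20: 80+118 = 198 > 140
Round 3 — N19, N20 snap.
  N19 sheds 154 kN to N15: 154 each.
    N15: 90+154 = 244 > 160
  N20 sheds 198 kN: no online neighbours, lost.
Round 4 — N15 snaps.
  N15 sheds 244 kN to N5: 244 each.
    N5: 80+244 = 324 > 160
Round 5 — N5 snaps.
  N5 sheds 324 kN: no online neighbours, lost.
No further breaks.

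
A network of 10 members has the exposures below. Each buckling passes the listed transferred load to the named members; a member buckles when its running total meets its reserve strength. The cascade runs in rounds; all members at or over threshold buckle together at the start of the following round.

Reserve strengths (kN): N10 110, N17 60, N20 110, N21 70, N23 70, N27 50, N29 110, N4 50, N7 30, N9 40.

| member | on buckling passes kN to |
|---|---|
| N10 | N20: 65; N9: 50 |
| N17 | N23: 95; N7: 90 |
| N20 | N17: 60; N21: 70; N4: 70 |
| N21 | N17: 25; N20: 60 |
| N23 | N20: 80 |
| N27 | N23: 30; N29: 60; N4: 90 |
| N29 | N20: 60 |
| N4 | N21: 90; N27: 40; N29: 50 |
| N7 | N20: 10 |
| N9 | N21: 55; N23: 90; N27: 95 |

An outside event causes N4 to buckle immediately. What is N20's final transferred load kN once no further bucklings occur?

Round 1 — N4 buckles (initial).
  N21: +90 → 90 ≥ 70
  N27: +40 → 40 < 50
  N29: +50 → 50 < 110
Round 2 — N21 buckles.
  N17: +25 → 25 < 60
  N20: +60 → 60 < 110
No further bucklings.

60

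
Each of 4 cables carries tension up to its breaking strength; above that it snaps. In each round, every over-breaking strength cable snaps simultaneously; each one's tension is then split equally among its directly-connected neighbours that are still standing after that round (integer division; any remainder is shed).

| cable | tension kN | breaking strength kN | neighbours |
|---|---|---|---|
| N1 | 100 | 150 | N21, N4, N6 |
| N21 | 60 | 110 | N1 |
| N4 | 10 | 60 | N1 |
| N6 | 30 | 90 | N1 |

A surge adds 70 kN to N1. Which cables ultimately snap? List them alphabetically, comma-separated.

N1, N21, N4

Round 1 — N1 at 170 > 150. N1 snaps.
  N1 sheds 170 kN to N21, N4, N6: 56 each (2 lost).
    N21: 60+56 = 116 > 110
    N4: 10+56 = 66 > 60
    N6: 30+56 = 86 ≤ 90
Round 2 — N21, N4 snap.
  N21 sheds 116 kN: no online neighbours, lost.
  N4 sheds 66 kN: no online neighbours, lost.
No further breaks.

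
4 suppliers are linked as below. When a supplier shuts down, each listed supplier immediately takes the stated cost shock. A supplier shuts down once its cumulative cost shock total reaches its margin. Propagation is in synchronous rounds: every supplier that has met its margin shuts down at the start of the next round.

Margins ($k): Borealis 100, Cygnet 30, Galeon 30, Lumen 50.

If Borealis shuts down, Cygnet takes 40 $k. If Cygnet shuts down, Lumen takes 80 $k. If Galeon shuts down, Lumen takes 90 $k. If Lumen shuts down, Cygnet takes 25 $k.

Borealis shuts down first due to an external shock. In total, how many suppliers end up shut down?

3

Round 1 — Borealis shuts down (initial).
  Cygnet: +40 → 40 ≥ 30
Round 2 — Cygnet shuts down.
  Lumen: +80 → 80 ≥ 50
Round 3 — Lumen shuts down.
No further shutdowns.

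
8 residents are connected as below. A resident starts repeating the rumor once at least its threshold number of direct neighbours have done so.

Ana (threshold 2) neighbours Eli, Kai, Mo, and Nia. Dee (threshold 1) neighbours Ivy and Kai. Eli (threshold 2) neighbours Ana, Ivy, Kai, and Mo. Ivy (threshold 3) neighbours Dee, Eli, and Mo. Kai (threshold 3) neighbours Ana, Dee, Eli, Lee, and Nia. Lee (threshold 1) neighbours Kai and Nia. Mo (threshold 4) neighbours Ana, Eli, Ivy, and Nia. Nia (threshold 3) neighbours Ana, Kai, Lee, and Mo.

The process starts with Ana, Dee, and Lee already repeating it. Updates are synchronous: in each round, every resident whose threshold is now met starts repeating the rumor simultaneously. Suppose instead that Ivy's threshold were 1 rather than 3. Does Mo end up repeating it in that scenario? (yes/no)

yes

With Ivy's threshold at 1:
Round 1 — Ana, Dee, Lee start repeating the rumor (initial).
Round 2 — checking thresholds:
  Eli: 1 of 4 neighbours < 2, below threshold.
  Ivy: 1 of 3 neighbours ≥ 1, starts repeating the rumor.
  Kai: 3 of 5 neighbours ≥ 3, starts repeating the rumor.
  Mo: 1 of 4 neighbours < 4, below threshold.
  Nia: 2 of 4 neighbours < 3, below threshold.
Round 3 — checking thresholds:
  Eli: 3 of 4 neighbours ≥ 2, starts repeating the rumor.
  Mo: 2 of 4 neighbours < 4, below threshold.
  Nia: 3 of 4 neighbours ≥ 3, starts repeating the rumor.
Round 4 — checking thresholds:
  Mo: 4 of 4 neighbours ≥ 4, starts repeating the rumor.
Round 5 — no new spreads; cascade stops.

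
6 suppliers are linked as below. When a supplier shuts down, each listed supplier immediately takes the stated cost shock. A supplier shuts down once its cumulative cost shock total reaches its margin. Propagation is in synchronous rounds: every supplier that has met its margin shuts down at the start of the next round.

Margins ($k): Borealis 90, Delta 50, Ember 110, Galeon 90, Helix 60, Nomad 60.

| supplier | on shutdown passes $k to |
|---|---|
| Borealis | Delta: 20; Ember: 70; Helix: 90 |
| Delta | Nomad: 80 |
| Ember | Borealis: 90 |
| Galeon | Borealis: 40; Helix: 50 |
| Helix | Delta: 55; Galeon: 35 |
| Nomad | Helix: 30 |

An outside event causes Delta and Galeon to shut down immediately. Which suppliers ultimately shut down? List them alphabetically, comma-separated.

Round 1 — Delta, Galeon shut down (initial).
  Borealis: +40 → 40 < 90
  Helix: +50 → 50 < 60
  Nomad: +80 → 80 ≥ 60
Round 2 — Nomad shuts down.
  Helix: +30 → 80 ≥ 60
Round 3 — Helix shuts down.
No further shutdowns.

Delta, Galeon, Helix, Nomad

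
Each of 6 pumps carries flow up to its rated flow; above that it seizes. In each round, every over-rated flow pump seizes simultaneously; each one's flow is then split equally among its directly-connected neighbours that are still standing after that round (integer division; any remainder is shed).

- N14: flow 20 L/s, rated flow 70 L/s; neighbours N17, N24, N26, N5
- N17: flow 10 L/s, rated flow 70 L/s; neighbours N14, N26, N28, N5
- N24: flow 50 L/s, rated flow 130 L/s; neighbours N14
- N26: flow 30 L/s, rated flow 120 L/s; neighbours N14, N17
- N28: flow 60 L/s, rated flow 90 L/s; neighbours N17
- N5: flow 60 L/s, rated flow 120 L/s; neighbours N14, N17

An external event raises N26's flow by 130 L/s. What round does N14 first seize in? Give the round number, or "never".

2

Round 1 — N26 at 160 > 120. N26 seizes.
  N26 sheds 160 L/s to N14, N17: 80 each.
    N14: 20+80 = 100 > 70
    N17: 10+80 = 90 > 70
Round 2 — N14, N17 seize.
  N14 sheds 100 L/s to N24, N5: 50 each.
    N24: 50+50 = 100 ≤ 130
    N5: 60+50 = 110 ≤ 120
  N17 sheds 90 L/s to N28, N5: 45 each.
    N28: 60+45 = 105 > 90
    N5: 110+45 = 155 > 120
Round 3 — N28, N5 seize.
  N28 sheds 105 L/s: no online neighbours, lost.
  N5 sheds 155 L/s: no online neighbours, lost.
No further seizures.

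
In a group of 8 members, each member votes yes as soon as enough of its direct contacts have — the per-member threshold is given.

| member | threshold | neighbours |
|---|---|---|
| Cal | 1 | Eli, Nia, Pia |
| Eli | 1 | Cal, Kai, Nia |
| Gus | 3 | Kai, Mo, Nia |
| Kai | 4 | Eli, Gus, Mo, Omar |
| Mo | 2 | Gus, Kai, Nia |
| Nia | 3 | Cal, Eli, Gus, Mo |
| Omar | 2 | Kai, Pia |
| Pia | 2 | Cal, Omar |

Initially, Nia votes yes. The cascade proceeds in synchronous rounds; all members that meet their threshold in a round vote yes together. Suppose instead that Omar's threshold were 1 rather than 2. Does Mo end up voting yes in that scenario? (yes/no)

With Omar's threshold at 1:
Round 1 — Nia votes yes (initial).
Round 2 — checking thresholds:
  Cal: 1 of 3 neighbours ≥ 1, votes yes.
  Eli: 1 of 3 neighbours ≥ 1, votes yes.
  Gus: 1 of 3 neighbours < 3, not yet.
  Mo: 1 of 3 neighbours < 2, not yet.
Round 3 — no new yes votes; cascade stops.

no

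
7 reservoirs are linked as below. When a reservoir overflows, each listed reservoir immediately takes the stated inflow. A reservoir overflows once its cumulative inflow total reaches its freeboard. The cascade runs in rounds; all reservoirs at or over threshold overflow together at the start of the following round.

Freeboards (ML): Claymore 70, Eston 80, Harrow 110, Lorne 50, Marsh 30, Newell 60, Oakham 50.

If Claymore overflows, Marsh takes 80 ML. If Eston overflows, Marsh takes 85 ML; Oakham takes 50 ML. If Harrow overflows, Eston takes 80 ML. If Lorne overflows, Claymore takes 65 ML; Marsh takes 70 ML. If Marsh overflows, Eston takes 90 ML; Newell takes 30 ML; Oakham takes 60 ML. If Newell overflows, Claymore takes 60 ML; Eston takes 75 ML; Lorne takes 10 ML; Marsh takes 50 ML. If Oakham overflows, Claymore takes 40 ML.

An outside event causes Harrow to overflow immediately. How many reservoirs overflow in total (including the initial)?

4

Round 1 — Harrow overflows (initial).
  Eston: +80 → 80 ≥ 80
Round 2 — Eston overflows.
  Marsh: +85 → 85 ≥ 30
  Oakham: +50 → 50 ≥ 50
Round 3 — Marsh, Oakham overflow.
  Claymore: +40 → 40 < 70
  Newell: +30 → 30 < 60
No further overflows.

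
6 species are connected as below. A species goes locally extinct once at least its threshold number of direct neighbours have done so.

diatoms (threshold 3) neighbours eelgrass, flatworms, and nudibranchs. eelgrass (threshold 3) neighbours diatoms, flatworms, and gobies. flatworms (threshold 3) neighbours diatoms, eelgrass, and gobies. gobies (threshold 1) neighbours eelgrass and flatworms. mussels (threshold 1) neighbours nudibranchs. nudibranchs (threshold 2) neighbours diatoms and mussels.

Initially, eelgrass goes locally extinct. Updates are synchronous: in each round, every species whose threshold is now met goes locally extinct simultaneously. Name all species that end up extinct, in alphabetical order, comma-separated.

eelgrass, gobies

Round 1 — eelgrass goes locally extinct (initial).
Round 2 — checking thresholds:
  diatoms: 1 of 3 neighbours < 3, not yet.
  flatworms: 1 of 3 neighbours < 3, not yet.
  gobies: 1 of 2 neighbours ≥ 1, goes locally extinct.
Round 3 — no new extinctions; cascade stops.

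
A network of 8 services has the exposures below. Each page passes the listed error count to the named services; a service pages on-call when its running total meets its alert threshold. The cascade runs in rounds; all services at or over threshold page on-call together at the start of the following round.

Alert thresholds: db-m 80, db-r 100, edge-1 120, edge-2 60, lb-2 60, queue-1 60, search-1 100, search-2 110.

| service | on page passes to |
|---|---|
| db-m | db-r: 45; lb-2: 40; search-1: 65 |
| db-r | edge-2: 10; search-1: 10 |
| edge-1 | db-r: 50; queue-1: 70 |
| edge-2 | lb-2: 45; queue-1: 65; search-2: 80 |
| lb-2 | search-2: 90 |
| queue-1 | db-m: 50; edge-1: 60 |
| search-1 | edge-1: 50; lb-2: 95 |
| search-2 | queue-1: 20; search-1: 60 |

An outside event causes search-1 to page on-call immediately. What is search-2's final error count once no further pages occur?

90

Round 1 — search-1 pages on-call (initial).
  edge-1: +50 → 50 < 120
  lb-2: +95 → 95 ≥ 60
Round 2 — lb-2 pages on-call.
  search-2: +90 → 90 < 110
No further pages.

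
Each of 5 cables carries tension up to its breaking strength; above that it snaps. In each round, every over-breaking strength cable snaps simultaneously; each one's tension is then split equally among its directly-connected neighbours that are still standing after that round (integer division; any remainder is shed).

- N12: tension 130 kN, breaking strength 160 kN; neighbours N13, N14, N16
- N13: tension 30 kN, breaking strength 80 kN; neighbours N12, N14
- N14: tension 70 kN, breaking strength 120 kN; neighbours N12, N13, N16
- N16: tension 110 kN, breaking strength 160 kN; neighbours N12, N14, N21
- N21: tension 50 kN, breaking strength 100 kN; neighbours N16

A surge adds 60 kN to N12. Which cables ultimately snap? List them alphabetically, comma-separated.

Round 1 — N12 at 190 > 160. N12 snaps.
  N12 sheds 190 kN to N13, N14, N16: 63 each (1 lost).
    N13: 30+63 = 93 > 80
    N14: 70+63 = 133 > 120
    N16: 110+63 = 173 > 160
Round 2 — N13, N14, N16 snap.
  N13 sheds 93 kN: no online neighbours, lost.
  N14 sheds 133 kN: no online neighbours, lost.
  N16 sheds 173 kN to N21: 173 each.
    N21: 50+173 = 223 > 100
Round 3 — N21 snaps.
  N21 sheds 223 kN: no online neighbours, lost.
No further breaks.

N12, N13, N14, N16, N21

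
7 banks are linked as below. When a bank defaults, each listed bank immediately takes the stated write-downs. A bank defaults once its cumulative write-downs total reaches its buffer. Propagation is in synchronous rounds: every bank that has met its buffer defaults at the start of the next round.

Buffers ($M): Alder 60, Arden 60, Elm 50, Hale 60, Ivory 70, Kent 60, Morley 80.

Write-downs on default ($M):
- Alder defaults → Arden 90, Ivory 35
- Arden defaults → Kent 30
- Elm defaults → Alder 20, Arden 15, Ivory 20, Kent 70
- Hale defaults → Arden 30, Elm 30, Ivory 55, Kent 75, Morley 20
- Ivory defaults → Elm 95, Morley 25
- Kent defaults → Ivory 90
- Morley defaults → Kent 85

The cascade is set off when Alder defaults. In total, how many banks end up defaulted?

2

Round 1 — Alder defaults (initial).
  Arden: +90 → 90 ≥ 60
  Ivory: +35 → 35 < 70
Round 2 — Arden defaults.
  Kent: +30 → 30 < 60
No further defaults.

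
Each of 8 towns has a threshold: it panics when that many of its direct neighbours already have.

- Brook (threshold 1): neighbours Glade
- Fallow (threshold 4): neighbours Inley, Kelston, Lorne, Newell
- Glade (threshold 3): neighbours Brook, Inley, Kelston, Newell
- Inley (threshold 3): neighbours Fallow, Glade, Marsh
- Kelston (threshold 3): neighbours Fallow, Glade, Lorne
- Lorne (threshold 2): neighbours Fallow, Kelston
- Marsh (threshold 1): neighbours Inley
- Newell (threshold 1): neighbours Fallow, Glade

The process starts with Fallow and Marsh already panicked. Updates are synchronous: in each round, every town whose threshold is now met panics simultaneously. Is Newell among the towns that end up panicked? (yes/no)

Round 1 — Fallow, Marsh panic (initial).
Round 2 — checking thresholds:
  Inley: 2 of 3 neighbours < 3, holds.
  Kelston: 1 of 3 neighbours < 3, holds.
  Lorne: 1 of 2 neighbours < 2, holds.
  Newell: 1 of 2 neighbours ≥ 1, panics.
Round 3 — no new panics; cascade stops.

yes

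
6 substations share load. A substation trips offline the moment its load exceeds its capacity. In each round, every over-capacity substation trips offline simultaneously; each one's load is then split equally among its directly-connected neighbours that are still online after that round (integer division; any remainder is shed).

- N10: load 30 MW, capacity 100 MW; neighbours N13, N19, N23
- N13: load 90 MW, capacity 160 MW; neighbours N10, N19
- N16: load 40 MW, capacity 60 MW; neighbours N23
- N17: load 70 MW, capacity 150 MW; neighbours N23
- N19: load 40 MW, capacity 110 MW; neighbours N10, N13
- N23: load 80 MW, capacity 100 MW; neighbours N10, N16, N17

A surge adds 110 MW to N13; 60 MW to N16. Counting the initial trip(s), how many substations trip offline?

6

Round 1 — N13 at 200 > 160; N16 at 100 > 60. N13, N16 trip offline.
  N13 sheds 200 MW to N10, N19: 100 each.
    N10: 30+100 = 130 > 100
    N19: 40+100 = 140 > 110
  N16 sheds 100 MW to N23: 100 each.
    N23: 80+100 = 180 > 100
Round 2 — N10, N19, N23 trip offline.
  N10 sheds 130 MW: no online neighbours, lost.
  N19 sheds 140 MW: no online neighbours, lost.
  N23 sheds 180 MW to N17: 180 each.
    N17: 70+180 = 250 > 150
Round 3 — N17 trips offline.
  N17 sheds 250 MW: no online neighbours, lost.
No further trips.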